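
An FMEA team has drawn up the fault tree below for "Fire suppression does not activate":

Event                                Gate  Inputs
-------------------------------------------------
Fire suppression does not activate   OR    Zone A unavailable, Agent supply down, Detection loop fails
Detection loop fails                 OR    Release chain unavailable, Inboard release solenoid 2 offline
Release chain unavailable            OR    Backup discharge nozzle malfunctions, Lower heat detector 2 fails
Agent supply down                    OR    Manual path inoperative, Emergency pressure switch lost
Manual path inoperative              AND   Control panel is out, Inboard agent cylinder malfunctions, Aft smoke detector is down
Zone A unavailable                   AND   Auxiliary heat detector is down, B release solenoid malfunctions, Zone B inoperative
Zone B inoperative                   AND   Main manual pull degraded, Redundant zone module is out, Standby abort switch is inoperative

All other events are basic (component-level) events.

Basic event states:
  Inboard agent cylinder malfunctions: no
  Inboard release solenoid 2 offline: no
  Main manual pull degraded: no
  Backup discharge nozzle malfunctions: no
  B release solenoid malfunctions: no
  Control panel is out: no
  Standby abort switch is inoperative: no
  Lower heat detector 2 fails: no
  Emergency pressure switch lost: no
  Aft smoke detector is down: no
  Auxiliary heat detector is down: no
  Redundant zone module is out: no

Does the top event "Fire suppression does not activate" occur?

Zone B inoperative [AND]: Main manual pull degraded=not, Redundant zone module is out=not, Standby abort switch is inoperative=not → not all inputs occur → does not occur.
Zone A unavailable [AND]: Auxiliary heat detector is down=not, B release solenoid malfunctions=not, Zone B inoperative=not → not all inputs occur → does not occur.
Manual path inoperative [AND]: Control panel is out=not, Inboard agent cylinder malfunctions=not, Aft smoke detector is down=not → not all inputs occur → does not occur.
Agent supply down [OR]: Manual path inoperative=not, Emergency pressure switch lost=not → no input occurs → does not occur.
Release chain unavailable [OR]: Backup discharge nozzle malfunctions=not, Lower heat detector 2 fails=not → no input occurs → does not occur.
Detection loop fails [OR]: Release chain unavailable=not, Inboard release solenoid 2 offline=not → no input occurs → does not occur.
Fire suppression does not activate [OR]: Zone A unavailable=not, Agent supply down=not, Detection loop fails=not → no input occurs → does not occur.

No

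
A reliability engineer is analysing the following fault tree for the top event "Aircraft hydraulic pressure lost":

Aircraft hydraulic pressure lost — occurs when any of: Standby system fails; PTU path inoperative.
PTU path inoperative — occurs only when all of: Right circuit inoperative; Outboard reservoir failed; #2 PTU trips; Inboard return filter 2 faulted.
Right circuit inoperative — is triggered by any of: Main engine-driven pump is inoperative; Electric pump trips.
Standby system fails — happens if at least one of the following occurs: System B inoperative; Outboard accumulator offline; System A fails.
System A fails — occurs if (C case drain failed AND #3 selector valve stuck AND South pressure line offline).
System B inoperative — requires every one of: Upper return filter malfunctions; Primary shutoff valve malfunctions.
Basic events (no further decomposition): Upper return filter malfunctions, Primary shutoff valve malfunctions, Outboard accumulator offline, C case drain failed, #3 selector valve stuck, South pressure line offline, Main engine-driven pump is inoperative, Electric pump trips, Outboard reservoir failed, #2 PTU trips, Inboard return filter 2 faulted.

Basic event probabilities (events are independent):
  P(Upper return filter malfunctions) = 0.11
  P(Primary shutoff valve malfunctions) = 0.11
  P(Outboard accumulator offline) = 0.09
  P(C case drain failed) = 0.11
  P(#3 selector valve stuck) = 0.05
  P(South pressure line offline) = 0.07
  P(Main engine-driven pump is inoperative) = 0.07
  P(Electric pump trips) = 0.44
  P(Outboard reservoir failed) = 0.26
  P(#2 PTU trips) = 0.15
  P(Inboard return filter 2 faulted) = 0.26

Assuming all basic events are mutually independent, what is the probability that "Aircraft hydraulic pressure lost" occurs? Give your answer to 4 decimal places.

0.1057

P(System B inoperative) [AND] = 0.11 × 0.11 = 0.012100
P(System A fails) [AND] = 0.11 × 0.05 × 0.07 = 0.000385
P(Standby system fails) [OR] = 1 − (1−0.012100) × (1−0.09) × (1−0.000385) = 0.101357
P(Right circuit inoperative) [OR] = 1 − (1−0.07) × (1−0.44) = 0.479200
P(PTU path inoperative) [AND] = 0.479200 × 0.26 × 0.15 × 0.26 = 0.004859
P(Aircraft hydraulic pressure lost) [OR] = 1 − (1−0.101357) × (1−0.004859) = 0.105724
Rounded to 4 decimal places: P(Aircraft hydraulic pressure lost) ≈ 0.1057.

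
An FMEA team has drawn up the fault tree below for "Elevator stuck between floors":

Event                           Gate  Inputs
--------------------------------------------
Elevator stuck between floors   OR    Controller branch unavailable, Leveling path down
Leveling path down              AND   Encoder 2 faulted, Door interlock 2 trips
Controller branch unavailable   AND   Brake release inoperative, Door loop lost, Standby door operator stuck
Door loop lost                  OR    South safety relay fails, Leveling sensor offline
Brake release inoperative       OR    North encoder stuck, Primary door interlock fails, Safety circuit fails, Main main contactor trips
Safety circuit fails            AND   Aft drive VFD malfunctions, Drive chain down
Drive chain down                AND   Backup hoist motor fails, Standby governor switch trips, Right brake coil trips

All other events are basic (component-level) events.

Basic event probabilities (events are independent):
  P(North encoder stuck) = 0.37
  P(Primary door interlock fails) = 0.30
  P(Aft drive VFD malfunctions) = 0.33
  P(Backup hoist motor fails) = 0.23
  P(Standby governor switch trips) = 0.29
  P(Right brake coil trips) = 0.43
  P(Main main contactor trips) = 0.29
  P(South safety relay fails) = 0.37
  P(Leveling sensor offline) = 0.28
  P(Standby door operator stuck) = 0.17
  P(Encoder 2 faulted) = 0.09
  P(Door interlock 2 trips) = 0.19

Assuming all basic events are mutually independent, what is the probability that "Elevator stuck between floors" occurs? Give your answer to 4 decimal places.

P(Drive chain down) [AND] = 0.23 × 0.29 × 0.43 = 0.028681
P(Safety circuit fails) [AND] = 0.33 × 0.028681 = 0.009465
P(Brake release inoperative) [OR] = 1 − (1−0.37) × (1−0.30) × (1−0.009465) × (1−0.29) = 0.689854
P(Door loop lost) [OR] = 1 − (1−0.37) × (1−0.28) = 0.546400
P(Controller branch unavailable) [AND] = 0.689854 × 0.546400 × 0.17 = 0.064079
P(Leveling path down) [AND] = 0.09 × 0.19 = 0.017100
P(Elevator stuck between floors) [OR] = 1 − (1−0.064079) × (1−0.017100) = 0.080083
Rounded to 4 decimal places: P(Elevator stuck between floors) ≈ 0.0801.

0.0801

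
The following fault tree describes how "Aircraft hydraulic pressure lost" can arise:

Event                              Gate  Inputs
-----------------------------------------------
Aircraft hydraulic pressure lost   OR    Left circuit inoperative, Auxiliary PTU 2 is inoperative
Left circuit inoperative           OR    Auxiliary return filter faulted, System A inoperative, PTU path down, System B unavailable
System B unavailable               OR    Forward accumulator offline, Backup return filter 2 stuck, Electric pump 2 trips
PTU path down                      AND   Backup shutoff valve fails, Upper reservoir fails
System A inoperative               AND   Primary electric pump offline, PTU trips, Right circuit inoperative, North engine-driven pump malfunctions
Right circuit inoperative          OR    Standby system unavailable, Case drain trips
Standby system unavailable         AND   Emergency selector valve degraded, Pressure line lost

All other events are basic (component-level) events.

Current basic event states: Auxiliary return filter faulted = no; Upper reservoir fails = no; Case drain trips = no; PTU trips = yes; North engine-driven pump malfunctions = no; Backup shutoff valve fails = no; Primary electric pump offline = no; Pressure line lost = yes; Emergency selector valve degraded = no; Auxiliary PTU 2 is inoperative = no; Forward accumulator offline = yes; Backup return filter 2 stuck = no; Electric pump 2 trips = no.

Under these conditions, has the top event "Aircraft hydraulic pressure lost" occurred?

Standby system unavailable [AND]: Emergency selector valve degraded=not, Pressure line lost=occurs → not all inputs occur → does not occur.
Right circuit inoperative [OR]: Standby system unavailable=not, Case drain trips=not → no input occurs → does not occur.
System A inoperative [AND]: Primary electric pump offline=not, PTU trips=occurs, Right circuit inoperative=not, North engine-driven pump malfunctions=not → not all inputs occur → does not occur.
PTU path down [AND]: Backup shutoff valve fails=not, Upper reservoir fails=not → not all inputs occur → does not occur.
System B unavailable [OR]: Forward accumulator offline=occurs, Backup return filter 2 stuck=not, Electric pump 2 trips=not → at least one input occurs → occurs.
Left circuit inoperative [OR]: Auxiliary return filter faulted=not, System A inoperative=not, PTU path down=not, System B unavailable=occurs → at least one input occurs → occurs.
Aircraft hydraulic pressure lost [OR]: Left circuit inoperative=occurs, Auxiliary PTU 2 is inoperative=not → at least one input occurs → occurs.

Yes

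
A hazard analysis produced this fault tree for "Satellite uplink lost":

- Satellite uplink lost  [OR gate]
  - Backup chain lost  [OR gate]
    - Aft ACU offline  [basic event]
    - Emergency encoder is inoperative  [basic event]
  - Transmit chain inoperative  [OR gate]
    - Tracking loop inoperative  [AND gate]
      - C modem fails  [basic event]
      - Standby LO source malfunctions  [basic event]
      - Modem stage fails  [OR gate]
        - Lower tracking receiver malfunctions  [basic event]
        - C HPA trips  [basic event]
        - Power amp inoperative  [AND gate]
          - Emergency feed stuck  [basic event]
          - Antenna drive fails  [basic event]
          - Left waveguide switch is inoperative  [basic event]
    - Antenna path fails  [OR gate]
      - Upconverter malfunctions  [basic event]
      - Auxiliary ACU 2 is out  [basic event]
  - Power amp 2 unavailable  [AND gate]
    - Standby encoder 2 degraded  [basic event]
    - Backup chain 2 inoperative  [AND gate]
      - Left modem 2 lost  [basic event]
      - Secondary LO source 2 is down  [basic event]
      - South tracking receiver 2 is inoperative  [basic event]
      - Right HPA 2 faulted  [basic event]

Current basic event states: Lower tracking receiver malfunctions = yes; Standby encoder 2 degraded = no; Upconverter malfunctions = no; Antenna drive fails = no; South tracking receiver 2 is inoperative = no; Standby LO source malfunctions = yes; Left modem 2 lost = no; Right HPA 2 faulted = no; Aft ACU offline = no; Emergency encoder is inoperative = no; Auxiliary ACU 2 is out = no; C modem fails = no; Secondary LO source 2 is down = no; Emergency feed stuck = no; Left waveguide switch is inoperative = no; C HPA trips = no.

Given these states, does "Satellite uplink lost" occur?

Backup chain lost [OR]: Aft ACU offline=not, Emergency encoder is inoperative=not → no input occurs → does not occur.
Power amp inoperative [AND]: Emergency feed stuck=not, Antenna drive fails=not, Left waveguide switch is inoperative=not → not all inputs occur → does not occur.
Modem stage fails [OR]: Lower tracking receiver malfunctions=occurs, C HPA trips=not, Power amp inoperative=not → at least one input occurs → occurs.
Tracking loop inoperative [AND]: C modem fails=not, Standby LO source malfunctions=occurs, Modem stage fails=occurs → not all inputs occur → does not occur.
Antenna path fails [OR]: Upconverter malfunctions=not, Auxiliary ACU 2 is out=not → no input occurs → does not occur.
Transmit chain inoperative [OR]: Tracking loop inoperative=not, Antenna path fails=not → no input occurs → does not occur.
Backup chain 2 inoperative [AND]: Left modem 2 lost=not, Secondary LO source 2 is down=not, South tracking receiver 2 is inoperative=not, Right HPA 2 faulted=not → not all inputs occur → does not occur.
Power amp 2 unavailable [AND]: Standby encoder 2 degraded=not, Backup chain 2 inoperative=not → not all inputs occur → does not occur.
Satellite uplink lost [OR]: Backup chain lost=not, Transmit chain inoperative=not, Power amp 2 unavailable=not → no input occurs → does not occur.

No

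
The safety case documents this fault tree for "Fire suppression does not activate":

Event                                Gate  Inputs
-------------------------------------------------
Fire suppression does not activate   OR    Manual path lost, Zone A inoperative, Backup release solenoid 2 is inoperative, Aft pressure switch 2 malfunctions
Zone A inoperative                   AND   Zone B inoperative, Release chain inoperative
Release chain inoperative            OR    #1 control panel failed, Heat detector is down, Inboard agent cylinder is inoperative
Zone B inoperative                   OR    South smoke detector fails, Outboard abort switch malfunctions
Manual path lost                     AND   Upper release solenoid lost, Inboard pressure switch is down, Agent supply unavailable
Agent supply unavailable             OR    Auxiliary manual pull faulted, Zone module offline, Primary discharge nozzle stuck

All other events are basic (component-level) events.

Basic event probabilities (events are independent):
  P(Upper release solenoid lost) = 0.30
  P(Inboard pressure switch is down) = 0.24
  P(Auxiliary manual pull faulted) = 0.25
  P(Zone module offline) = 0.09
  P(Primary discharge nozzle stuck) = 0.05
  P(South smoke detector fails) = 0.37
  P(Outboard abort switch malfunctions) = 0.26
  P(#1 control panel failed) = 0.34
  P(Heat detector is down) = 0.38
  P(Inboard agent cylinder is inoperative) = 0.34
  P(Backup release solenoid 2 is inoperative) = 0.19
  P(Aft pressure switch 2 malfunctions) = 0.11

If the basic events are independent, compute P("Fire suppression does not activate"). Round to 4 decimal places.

0.5711

P(Agent supply unavailable) [OR] = 1 − (1−0.25) × (1−0.09) × (1−0.05) = 0.351625
P(Manual path lost) [AND] = 0.30 × 0.24 × 0.351625 = 0.025317
P(Zone B inoperative) [OR] = 1 − (1−0.37) × (1−0.26) = 0.533800
P(Release chain inoperative) [OR] = 1 − (1−0.34) × (1−0.38) × (1−0.34) = 0.729928
P(Zone A inoperative) [AND] = 0.533800 × 0.729928 = 0.389636
P(Fire suppression does not activate) [OR] = 1 − (1−0.025317) × (1−0.389636) × (1−0.19) × (1−0.11) = 0.571128
Rounded to 4 decimal places: P(Fire suppression does not activate) ≈ 0.5711.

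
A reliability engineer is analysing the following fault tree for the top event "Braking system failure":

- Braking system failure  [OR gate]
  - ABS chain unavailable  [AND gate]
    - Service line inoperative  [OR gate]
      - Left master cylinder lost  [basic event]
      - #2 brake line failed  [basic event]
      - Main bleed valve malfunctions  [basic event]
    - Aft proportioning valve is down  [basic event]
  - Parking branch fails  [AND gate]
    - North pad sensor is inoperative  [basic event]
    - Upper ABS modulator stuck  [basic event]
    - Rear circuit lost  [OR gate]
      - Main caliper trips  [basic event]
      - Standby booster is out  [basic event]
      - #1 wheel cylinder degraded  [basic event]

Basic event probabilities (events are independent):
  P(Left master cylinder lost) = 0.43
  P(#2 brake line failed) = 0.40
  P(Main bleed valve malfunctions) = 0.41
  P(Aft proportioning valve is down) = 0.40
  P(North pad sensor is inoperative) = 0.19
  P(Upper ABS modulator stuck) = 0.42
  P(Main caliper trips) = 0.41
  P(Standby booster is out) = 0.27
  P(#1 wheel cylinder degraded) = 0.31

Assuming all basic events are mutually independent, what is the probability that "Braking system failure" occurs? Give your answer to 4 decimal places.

0.3575

P(Service line inoperative) [OR] = 1 − (1−0.43) × (1−0.40) × (1−0.41) = 0.798220
P(ABS chain unavailable) [AND] = 0.798220 × 0.40 = 0.319288
P(Rear circuit lost) [OR] = 1 − (1−0.41) × (1−0.27) × (1−0.31) = 0.702817
P(Parking branch fails) [AND] = 0.19 × 0.42 × 0.702817 = 0.056085
P(Braking system failure) [OR] = 1 − (1−0.319288) × (1−0.056085) = 0.357466
Rounded to 4 decimal places: P(Braking system failure) ≈ 0.3575.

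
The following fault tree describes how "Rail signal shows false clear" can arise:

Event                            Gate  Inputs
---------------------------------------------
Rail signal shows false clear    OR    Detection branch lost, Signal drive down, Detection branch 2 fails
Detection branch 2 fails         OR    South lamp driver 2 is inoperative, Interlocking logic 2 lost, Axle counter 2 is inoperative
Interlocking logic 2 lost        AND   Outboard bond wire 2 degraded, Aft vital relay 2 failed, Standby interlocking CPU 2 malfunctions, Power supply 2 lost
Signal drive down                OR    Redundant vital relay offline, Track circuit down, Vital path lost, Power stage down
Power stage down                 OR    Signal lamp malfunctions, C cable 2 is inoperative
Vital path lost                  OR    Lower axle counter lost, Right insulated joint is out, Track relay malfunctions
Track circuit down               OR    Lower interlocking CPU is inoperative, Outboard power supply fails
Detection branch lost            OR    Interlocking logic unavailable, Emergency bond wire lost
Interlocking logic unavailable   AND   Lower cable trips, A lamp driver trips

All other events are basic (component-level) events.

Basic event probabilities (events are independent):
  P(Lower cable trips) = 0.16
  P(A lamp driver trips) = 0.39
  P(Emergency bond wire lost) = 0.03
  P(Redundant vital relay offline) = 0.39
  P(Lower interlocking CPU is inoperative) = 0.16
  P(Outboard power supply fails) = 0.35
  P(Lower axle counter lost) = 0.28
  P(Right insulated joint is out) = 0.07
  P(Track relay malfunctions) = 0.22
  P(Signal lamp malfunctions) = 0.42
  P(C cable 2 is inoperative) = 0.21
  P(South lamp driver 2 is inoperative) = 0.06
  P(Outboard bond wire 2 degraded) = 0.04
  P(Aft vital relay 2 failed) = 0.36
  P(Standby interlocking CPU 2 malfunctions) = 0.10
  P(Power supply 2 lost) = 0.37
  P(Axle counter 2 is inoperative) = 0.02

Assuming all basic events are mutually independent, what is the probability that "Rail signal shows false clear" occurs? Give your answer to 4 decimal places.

0.9333

P(Interlocking logic unavailable) [AND] = 0.16 × 0.39 = 0.062400
P(Detection branch lost) [OR] = 1 − (1−0.062400) × (1−0.03) = 0.090528
P(Track circuit down) [OR] = 1 − (1−0.16) × (1−0.35) = 0.454000
P(Vital path lost) [OR] = 1 − (1−0.28) × (1−0.07) × (1−0.22) = 0.477712
P(Power stage down) [OR] = 1 − (1−0.42) × (1−0.21) = 0.541800
P(Signal drive down) [OR] = 1 − (1−0.39) × (1−0.454000) × (1−0.477712) × (1−0.541800) = 0.920295
P(Interlocking logic 2 lost) [AND] = 0.04 × 0.36 × 0.10 × 0.37 = 0.000533
P(Detection branch 2 fails) [OR] = 1 − (1−0.06) × (1−0.000533) × (1−0.02) = 0.079291
P(Rail signal shows false clear) [OR] = 1 − (1−0.090528) × (1−0.920295) × (1−0.079291) = 0.933258
Rounded to 4 decimal places: P(Rail signal shows false clear) ≈ 0.9333.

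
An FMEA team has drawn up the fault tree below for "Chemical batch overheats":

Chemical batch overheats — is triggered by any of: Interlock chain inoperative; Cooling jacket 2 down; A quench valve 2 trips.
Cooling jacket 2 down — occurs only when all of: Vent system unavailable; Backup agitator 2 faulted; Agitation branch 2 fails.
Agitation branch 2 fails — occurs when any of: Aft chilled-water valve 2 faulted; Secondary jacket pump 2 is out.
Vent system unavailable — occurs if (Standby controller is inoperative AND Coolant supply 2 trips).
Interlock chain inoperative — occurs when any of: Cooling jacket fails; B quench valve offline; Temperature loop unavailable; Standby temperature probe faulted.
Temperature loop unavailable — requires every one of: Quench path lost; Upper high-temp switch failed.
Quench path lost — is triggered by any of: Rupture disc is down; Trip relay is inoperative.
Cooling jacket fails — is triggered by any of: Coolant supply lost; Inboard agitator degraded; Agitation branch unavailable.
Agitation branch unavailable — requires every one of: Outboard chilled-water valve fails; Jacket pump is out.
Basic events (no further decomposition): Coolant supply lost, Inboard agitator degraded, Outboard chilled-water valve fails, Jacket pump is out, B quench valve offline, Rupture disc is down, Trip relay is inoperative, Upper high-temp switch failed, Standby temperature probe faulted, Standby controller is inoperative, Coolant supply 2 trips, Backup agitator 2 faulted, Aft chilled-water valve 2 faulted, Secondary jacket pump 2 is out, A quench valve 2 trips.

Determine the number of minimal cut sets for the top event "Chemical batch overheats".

10

Agitation branch unavailable [AND]: one cut set from each child combined → 1 × 1 = 1 cut set(s).
Cooling jacket fails [OR]: union of children's cut sets → 3 cut set(s).
Quench path lost [OR]: union of children's cut sets → 2 cut set(s).
Temperature loop unavailable [AND]: one cut set from each child combined → 2 × 1 = 2 cut set(s).
Interlock chain inoperative [OR]: union of children's cut sets → 7 cut set(s).
Vent system unavailable [AND]: one cut set from each child combined → 1 × 1 = 1 cut set(s).
Agitation branch 2 fails [OR]: union of children's cut sets → 2 cut set(s).
Cooling jacket 2 down [AND]: one cut set from each child combined → 1 × 1 × 2 = 2 cut set(s).
Chemical batch overheats [OR]: union of children's cut sets → 10 cut set(s).
Minimal cut sets: {Coolant supply lost}; {Inboard agitator degraded}; {Jacket pump is out, Outboard chilled-water valve fails}; {B quench valve offline}; {Rupture disc is down, Upper high-temp switch failed}; {Trip relay is inoperative, Upper high-temp switch failed}; {Standby temperature probe faulted}; {Aft chilled-water valve 2 faulted, Backup agitator 2 faulted, Coolant supply 2 trips, Standby controller is inoperative}; {Backup agitator 2 faulted, Coolant supply 2 trips, Secondary jacket pump 2 is out, Standby controller is inoperative}; {A quench valve 2 trips}.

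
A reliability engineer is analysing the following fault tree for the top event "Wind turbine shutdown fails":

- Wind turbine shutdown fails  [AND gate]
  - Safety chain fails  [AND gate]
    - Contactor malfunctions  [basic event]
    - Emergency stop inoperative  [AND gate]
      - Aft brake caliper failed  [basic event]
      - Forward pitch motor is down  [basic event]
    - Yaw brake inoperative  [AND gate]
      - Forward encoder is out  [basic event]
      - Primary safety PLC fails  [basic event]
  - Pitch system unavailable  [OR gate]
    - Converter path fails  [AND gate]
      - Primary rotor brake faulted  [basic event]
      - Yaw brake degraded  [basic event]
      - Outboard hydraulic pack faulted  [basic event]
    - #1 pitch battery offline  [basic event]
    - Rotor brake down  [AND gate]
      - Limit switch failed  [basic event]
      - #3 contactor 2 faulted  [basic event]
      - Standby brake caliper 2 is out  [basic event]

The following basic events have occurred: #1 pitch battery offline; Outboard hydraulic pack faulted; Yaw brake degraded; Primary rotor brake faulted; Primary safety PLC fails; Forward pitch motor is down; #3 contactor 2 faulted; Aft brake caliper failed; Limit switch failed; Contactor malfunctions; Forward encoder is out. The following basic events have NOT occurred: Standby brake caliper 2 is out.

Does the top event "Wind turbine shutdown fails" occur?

Yes

Emergency stop inoperative [AND]: Aft brake caliper failed=occurs, Forward pitch motor is down=occurs → all inputs occur → occurs.
Yaw brake inoperative [AND]: Forward encoder is out=occurs, Primary safety PLC fails=occurs → all inputs occur → occurs.
Safety chain fails [AND]: Contactor malfunctions=occurs, Emergency stop inoperative=occurs, Yaw brake inoperative=occurs → all inputs occur → occurs.
Converter path fails [AND]: Primary rotor brake faulted=occurs, Yaw brake degraded=occurs, Outboard hydraulic pack faulted=occurs → all inputs occur → occurs.
Rotor brake down [AND]: Limit switch failed=occurs, #3 contactor 2 faulted=occurs, Standby brake caliper 2 is out=not → not all inputs occur → does not occur.
Pitch system unavailable [OR]: Converter path fails=occurs, #1 pitch battery offline=occurs, Rotor brake down=not → at least one input occurs → occurs.
Wind turbine shutdown fails [AND]: Safety chain fails=occurs, Pitch system unavailable=occurs → all inputs occur → occurs.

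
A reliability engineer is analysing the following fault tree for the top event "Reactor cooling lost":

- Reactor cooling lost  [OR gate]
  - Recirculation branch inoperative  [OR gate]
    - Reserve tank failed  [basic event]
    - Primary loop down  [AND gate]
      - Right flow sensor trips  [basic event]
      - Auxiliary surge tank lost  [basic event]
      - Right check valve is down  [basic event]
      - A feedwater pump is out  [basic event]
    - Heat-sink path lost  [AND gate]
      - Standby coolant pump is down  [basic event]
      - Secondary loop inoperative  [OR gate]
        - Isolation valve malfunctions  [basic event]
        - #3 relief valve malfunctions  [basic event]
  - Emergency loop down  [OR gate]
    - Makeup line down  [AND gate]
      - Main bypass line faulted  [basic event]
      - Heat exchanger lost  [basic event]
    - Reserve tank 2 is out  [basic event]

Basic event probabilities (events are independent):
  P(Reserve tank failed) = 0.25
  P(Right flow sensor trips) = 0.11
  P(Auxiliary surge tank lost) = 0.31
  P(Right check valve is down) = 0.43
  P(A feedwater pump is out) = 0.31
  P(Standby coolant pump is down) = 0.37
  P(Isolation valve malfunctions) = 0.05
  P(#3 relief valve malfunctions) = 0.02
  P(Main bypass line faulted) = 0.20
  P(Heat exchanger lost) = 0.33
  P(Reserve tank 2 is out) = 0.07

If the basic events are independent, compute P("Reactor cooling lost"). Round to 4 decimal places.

0.3681

P(Primary loop down) [AND] = 0.11 × 0.31 × 0.43 × 0.31 = 0.004546
P(Secondary loop inoperative) [OR] = 1 − (1−0.05) × (1−0.02) = 0.069000
P(Heat-sink path lost) [AND] = 0.37 × 0.069000 = 0.025530
P(Recirculation branch inoperative) [OR] = 1 − (1−0.25) × (1−0.004546) × (1−0.025530) = 0.272470
P(Makeup line down) [AND] = 0.20 × 0.33 = 0.066000
P(Emergency loop down) [OR] = 1 − (1−0.066000) × (1−0.07) = 0.131380
P(Reactor cooling lost) [OR] = 1 − (1−0.272470) × (1−0.131380) = 0.368053
Rounded to 4 decimal places: P(Reactor cooling lost) ≈ 0.3681.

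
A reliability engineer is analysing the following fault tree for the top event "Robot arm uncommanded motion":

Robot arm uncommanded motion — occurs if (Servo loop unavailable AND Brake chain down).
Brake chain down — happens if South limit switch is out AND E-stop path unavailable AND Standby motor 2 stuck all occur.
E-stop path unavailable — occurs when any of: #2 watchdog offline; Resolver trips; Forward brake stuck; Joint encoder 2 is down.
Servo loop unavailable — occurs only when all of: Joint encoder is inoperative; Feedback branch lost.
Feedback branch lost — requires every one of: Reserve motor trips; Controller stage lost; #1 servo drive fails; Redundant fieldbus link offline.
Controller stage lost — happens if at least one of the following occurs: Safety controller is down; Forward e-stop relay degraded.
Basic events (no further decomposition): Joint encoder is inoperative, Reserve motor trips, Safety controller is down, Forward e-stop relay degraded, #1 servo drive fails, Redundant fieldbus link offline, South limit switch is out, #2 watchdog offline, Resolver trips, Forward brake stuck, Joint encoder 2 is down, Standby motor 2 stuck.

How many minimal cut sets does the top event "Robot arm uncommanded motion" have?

8

Controller stage lost [OR]: union of children's cut sets → 2 cut set(s).
Feedback branch lost [AND]: one cut set from each child combined → 1 × 2 × 1 × 1 = 2 cut set(s).
Servo loop unavailable [AND]: one cut set from each child combined → 1 × 2 = 2 cut set(s).
E-stop path unavailable [OR]: union of children's cut sets → 4 cut set(s).
Brake chain down [AND]: one cut set from each child combined → 1 × 4 × 1 = 4 cut set(s).
Robot arm uncommanded motion [AND]: one cut set from each child combined → 2 × 4 = 8 cut set(s).
Minimal cut sets: {#1 servo drive fails, #2 watchdog offline, Joint encoder is inoperative, Redundant fieldbus link offline, Reserve motor trips, Safety controller is down, South limit switch is out, Standby motor 2 stuck}; {#1 servo drive fails, Joint encoder is inoperative, Redundant fieldbus link offline, Reserve motor trips, Resolver trips, Safety controller is down, South limit switch is out, Standby motor 2 stuck}; {#1 servo drive fails, Forward brake stuck, Joint encoder is inoperative, Redundant fieldbus link offline, Reserve motor trips, Safety controller is down, South limit switch is out, Standby motor 2 stuck}; {#1 servo drive fails, Joint encoder 2 is down, Joint encoder is inoperative, Redundant fieldbus link offline, Reserve motor trips, Safety controller is down, South limit switch is out, Standby motor 2 stuck}; {#1 servo drive fails, #2 watchdog offline, Forward e-stop relay degraded, Joint encoder is inoperative, Redundant fieldbus link offline, Reserve motor trips, South limit switch is out, Standby motor 2 stuck}; {#1 servo drive fails, Forward e-stop relay degraded, Joint encoder is inoperative, Redundant fieldbus link offline, Reserve motor trips, Resolver trips, South limit switch is out, Standby motor 2 stuck}; {#1 servo drive fails, Forward brake stuck, Forward e-stop relay degraded, Joint encoder is inoperative, Redundant fieldbus link offline, Reserve motor trips, South limit switch is out, Standby motor 2 stuck}; {#1 servo drive fails, Forward e-stop relay degraded, Joint encoder 2 is down, Joint encoder is inoperative, Redundant fieldbus link offline, Reserve motor trips, South limit switch is out, Standby motor 2 stuck}.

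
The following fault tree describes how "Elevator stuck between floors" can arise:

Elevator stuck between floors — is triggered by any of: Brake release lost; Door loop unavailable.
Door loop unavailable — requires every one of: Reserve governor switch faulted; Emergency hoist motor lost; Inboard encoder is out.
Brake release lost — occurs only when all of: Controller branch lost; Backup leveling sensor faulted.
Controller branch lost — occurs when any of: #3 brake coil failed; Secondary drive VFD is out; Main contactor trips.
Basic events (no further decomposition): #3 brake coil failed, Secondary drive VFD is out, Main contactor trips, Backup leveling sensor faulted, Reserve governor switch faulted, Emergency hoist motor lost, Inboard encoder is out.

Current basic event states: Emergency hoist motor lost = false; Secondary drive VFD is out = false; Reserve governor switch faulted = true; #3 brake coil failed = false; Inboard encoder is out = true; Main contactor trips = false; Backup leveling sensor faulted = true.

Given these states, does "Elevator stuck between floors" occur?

Controller branch lost [OR]: #3 brake coil failed=not, Secondary drive VFD is out=not, Main contactor trips=not → no input occurs → does not occur.
Brake release lost [AND]: Controller branch lost=not, Backup leveling sensor faulted=occurs → not all inputs occur → does not occur.
Door loop unavailable [AND]: Reserve governor switch faulted=occurs, Emergency hoist motor lost=not, Inboard encoder is out=occurs → not all inputs occur → does not occur.
Elevator stuck between floors [OR]: Brake release lost=not, Door loop unavailable=not → no input occurs → does not occur.

No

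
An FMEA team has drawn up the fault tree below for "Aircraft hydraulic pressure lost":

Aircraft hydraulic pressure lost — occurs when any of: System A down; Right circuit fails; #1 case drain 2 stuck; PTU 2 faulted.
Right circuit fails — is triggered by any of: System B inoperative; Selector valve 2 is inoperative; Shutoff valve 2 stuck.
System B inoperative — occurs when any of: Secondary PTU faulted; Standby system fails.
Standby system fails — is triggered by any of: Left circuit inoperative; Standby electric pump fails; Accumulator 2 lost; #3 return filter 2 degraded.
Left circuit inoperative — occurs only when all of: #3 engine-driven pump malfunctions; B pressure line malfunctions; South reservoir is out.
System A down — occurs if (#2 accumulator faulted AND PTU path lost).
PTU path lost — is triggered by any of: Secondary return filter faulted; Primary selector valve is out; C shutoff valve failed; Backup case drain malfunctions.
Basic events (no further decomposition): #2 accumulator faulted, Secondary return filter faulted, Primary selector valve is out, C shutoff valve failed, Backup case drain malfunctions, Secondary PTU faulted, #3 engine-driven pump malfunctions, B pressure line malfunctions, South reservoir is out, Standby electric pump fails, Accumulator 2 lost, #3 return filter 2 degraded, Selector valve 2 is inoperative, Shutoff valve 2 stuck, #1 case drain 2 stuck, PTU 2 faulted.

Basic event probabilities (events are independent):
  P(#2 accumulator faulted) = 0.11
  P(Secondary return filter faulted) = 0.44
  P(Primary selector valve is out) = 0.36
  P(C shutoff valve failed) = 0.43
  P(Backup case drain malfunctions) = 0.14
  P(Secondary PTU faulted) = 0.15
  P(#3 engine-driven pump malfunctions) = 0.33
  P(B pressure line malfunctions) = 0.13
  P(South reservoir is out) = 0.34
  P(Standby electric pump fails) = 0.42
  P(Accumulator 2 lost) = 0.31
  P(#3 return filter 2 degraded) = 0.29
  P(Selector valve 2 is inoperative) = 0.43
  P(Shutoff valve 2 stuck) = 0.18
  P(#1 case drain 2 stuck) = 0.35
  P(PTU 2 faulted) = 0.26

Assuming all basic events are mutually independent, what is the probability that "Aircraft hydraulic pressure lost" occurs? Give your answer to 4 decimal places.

0.9513

P(PTU path lost) [OR] = 1 − (1−0.44) × (1−0.36) × (1−0.43) × (1−0.14) = 0.824312
P(System A down) [AND] = 0.11 × 0.824312 = 0.090674
P(Left circuit inoperative) [AND] = 0.33 × 0.13 × 0.34 = 0.014586
P(Standby system fails) [OR] = 1 − (1−0.014586) × (1−0.42) × (1−0.31) × (1−0.29) = 0.720002
P(System B inoperative) [OR] = 1 − (1−0.15) × (1−0.720002) = 0.762002
P(Right circuit fails) [OR] = 1 − (1−0.762002) × (1−0.43) × (1−0.18) = 0.888760
P(Aircraft hydraulic pressure lost) [OR] = 1 − (1−0.090674) × (1−0.888760) × (1−0.35) × (1−0.26) = 0.951345
Rounded to 4 decimal places: P(Aircraft hydraulic pressure lost) ≈ 0.9513.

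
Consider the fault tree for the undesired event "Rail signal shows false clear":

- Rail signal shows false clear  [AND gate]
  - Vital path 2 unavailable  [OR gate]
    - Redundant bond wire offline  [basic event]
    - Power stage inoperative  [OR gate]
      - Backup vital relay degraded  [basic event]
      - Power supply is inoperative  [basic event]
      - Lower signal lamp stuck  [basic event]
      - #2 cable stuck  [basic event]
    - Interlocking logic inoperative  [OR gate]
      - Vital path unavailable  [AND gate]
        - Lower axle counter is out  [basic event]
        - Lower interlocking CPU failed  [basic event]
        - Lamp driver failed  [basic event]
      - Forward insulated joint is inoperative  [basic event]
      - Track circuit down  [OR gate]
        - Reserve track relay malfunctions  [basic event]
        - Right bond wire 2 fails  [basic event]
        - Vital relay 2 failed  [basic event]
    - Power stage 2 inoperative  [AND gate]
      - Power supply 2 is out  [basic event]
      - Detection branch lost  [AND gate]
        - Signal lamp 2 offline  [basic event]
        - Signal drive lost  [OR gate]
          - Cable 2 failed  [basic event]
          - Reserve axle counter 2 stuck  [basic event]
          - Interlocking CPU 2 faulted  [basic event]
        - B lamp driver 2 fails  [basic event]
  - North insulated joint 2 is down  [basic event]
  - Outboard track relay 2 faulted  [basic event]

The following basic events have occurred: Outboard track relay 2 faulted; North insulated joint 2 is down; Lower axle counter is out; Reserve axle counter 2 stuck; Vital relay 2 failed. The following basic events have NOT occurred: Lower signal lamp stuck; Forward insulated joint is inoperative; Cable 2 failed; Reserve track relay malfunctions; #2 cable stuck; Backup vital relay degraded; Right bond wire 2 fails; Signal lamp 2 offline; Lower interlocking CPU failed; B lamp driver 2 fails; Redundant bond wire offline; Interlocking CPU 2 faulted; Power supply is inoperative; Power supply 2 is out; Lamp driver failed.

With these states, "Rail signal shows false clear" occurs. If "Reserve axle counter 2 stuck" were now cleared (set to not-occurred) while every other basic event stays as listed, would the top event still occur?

Yes

Counterfactual: set "Reserve axle counter 2 stuck" to not occurred.
Power stage inoperative [OR]: Backup vital relay degraded=not, Power supply is inoperative=not, Lower signal lamp stuck=not, #2 cable stuck=not → no input occurs → does not occur.
Vital path unavailable [AND]: Lower axle counter is out=occurs, Lower interlocking CPU failed=not, Lamp driver failed=not → not all inputs occur → does not occur.
Track circuit down [OR]: Reserve track relay malfunctions=not, Right bond wire 2 fails=not, Vital relay 2 failed=occurs → at least one input occurs → occurs.
Interlocking logic inoperative [OR]: Vital path unavailable=not, Forward insulated joint is inoperative=not, Track circuit down=occurs → at least one input occurs → occurs.
Signal drive lost [OR]: Cable 2 failed=not, Reserve axle counter 2 stuck=not, Interlocking CPU 2 faulted=not → no input occurs → does not occur.
Detection branch lost [AND]: Signal lamp 2 offline=not, Signal drive lost=not, B lamp driver 2 fails=not → not all inputs occur → does not occur.
Power stage 2 inoperative [AND]: Power supply 2 is out=not, Detection branch lost=not → not all inputs occur → does not occur.
Vital path 2 unavailable [OR]: Redundant bond wire offline=not, Power stage inoperative=not, Interlocking logic inoperative=occurs, Power stage 2 inoperative=not → at least one input occurs → occurs.
Rail signal shows false clear [AND]: Vital path 2 unavailable=occurs, North insulated joint 2 is down=occurs, Outboard track relay 2 faulted=occurs → all inputs occur → occurs.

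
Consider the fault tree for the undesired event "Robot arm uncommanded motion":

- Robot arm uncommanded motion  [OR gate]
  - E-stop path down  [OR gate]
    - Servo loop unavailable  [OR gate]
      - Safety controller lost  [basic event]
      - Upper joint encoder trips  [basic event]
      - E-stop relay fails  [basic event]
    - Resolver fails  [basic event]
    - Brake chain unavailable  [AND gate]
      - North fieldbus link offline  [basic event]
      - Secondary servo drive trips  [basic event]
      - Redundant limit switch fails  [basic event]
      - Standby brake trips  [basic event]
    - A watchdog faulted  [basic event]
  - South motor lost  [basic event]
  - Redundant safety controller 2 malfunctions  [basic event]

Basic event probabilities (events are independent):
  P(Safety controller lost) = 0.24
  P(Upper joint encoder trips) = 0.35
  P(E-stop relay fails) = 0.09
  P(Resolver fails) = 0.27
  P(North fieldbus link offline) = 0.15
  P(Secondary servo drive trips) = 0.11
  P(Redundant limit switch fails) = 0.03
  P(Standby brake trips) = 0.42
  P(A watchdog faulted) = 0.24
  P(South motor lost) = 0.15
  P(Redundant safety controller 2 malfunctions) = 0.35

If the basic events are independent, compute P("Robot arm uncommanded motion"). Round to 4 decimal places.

P(Servo loop unavailable) [OR] = 1 − (1−0.24) × (1−0.35) × (1−0.09) = 0.550460
P(Brake chain unavailable) [AND] = 0.15 × 0.11 × 0.03 × 0.42 = 0.000208
P(E-stop path down) [OR] = 1 − (1−0.550460) × (1−0.27) × (1−0.000208) × (1−0.24) = 0.750647
P(Robot arm uncommanded motion) [OR] = 1 − (1−0.750647) × (1−0.15) × (1−0.35) = 0.862232
Rounded to 4 decimal places: P(Robot arm uncommanded motion) ≈ 0.8622.

0.8622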